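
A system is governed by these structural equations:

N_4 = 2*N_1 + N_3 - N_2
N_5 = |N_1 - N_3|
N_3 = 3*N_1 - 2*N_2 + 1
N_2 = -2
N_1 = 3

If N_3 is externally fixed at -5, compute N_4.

The intervention breaks the incoming arrows to N_3: N_3 = 3*N_1 - 2*N_2 + 1 no longer applies, and N_3 = -5.
N_4 = 2*N_1 + N_3 - N_2  [with N_1=3, N_3=-5, N_2=-2]  = 3

3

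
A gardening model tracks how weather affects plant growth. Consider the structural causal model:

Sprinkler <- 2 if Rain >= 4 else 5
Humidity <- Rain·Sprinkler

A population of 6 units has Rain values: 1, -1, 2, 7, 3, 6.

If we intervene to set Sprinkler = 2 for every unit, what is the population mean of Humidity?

Under do(Sprinkler=2), Sprinkler's equation is replaced by Sprinkler=2 for every unit. Per-unit Humidity: 2, -2, 4, 14, 6, 12. Mean = 6.

6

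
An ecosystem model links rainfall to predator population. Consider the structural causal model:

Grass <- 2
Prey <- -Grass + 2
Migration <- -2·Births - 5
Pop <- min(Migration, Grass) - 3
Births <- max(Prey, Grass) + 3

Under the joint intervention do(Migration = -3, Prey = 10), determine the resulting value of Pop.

-6

The joint intervention fixes Migration = -3, Prey = 10, removing each variable's own equation.
Pop = min(Migration, Grass) - 3  [with Migration=-3, Grass=2]  = -6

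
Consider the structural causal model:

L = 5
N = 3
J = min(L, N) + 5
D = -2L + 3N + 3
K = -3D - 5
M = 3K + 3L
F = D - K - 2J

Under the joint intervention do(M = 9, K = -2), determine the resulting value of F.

Setting M = 9, K = -2 by intervention discards those variables' equations.
J = min(L, N) + 5  [with L=5, N=3]  = 8
D = -2L + 3N + 3  [with L=5, N=3]  = 2
F = D - K - 2J  [with D=2, K=-2, J=8]  = -12

-12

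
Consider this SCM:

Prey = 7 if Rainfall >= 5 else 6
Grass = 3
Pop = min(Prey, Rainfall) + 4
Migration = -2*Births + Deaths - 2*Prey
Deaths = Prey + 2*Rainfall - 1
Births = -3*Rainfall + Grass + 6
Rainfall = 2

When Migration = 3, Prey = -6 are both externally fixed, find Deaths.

-3

Under do(Migration = 3, Prey = -6), each intervened variable's structural equation is replaced by its fixed value.
Deaths = Prey + 2*Rainfall - 1  [with Prey=-6, Rainfall=2]  = -3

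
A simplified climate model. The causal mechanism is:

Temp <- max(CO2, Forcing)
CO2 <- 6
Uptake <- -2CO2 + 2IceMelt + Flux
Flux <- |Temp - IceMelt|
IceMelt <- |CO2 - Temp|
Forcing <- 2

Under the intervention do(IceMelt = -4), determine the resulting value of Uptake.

Under do(IceMelt=-4), the mechanism IceMelt <- |CO2 - Temp| is discarded; IceMelt is fixed at -4.
Temp = max(CO2, Forcing)  [with CO2=6, Forcing=2]  = 6
Flux = |Temp - IceMelt|  [with Temp=6, IceMelt=-4]  = 10
Uptake = -2CO2 + 2IceMelt + Flux  [with CO2=6, IceMelt=-4, Flux=10]  = -10

-10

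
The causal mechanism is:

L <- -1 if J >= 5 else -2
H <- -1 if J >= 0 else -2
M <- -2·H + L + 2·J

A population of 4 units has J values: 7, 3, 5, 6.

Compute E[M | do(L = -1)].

do(L=-1) breaks L's dependence on J. With L=-1 fixed, M across the units is 15, 7, 11, 13, mean 11.5.

11.5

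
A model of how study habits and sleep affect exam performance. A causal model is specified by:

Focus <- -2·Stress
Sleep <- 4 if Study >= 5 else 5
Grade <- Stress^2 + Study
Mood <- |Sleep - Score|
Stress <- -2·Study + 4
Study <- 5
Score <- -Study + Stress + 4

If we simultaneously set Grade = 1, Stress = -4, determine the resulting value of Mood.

9

Setting Grade = 1, Stress = -4 by intervention discards those variables' equations.
Sleep = 4 if Study >= 5 else 5  [with Study=5]  = 4
Score = -Study + Stress + 4  [with Study=5, Stress=-4]  = -5
Mood = |Sleep - Score|  [with Sleep=4, Score=-5]  = 9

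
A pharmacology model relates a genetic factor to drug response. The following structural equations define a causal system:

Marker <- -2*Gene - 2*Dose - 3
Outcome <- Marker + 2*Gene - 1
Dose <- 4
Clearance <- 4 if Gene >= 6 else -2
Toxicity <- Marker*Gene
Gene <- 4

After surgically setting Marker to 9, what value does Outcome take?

16

The intervention breaks the incoming arrows to Marker: Marker <- -2*Gene - 2*Dose - 3 no longer applies, and Marker = 9.
Outcome = Marker + 2*Gene - 1  [with Marker=9, Gene=4]  = 16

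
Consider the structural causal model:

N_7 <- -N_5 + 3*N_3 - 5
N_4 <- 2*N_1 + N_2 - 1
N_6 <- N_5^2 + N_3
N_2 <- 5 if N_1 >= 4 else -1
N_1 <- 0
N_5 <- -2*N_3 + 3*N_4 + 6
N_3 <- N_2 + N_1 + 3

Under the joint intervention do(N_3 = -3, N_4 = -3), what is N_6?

Setting N_3 = -3, N_4 = -3 by intervention discards those variables' equations.
N_5 = -2*N_3 + 3*N_4 + 6  [with N_3=-3, N_4=-3]  = 3
N_6 = N_5^2 + N_3  [with N_5=3, N_3=-3]  = 6

6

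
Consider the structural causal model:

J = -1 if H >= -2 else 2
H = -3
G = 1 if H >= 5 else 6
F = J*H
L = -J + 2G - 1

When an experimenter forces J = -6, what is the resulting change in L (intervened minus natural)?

8

do(J=-6) replaces the equation J = -1 if H >= -2 else 2 with the constant J = -6.
G = 1 if H >= 5 else 6  [with H=-3]  = 6
L = -J + 2G - 1  [with J=-6, G=6]  = 17
Without intervention: G = 1 if H >= 5 else 6  [with H=-3]  = 6; J = -1 if H >= -2 else 2  [with H=-3]  = 2; L = -J + 2G - 1  [with J=2, G=6]  = 9.
Change = 17 − 9 = 8.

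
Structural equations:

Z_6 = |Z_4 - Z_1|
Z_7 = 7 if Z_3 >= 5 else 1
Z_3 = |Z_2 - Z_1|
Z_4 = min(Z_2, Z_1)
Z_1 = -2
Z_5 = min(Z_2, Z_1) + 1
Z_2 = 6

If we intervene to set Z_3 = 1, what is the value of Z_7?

1

The intervention breaks the incoming arrows to Z_3: Z_3 = |Z_2 - Z_1| no longer applies, and Z_3 = 1.
Z_7 = 7 if Z_3 >= 5 else 1  [with Z_3=1]  = 1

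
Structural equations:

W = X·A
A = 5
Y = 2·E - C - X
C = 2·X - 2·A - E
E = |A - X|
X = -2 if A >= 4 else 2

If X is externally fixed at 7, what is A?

5

Under do(X=7), the mechanism X = -2 if A >= 4 else 2 is discarded; X is fixed at 7.
A is not downstream of the intervention, so its value is determined by the original equations.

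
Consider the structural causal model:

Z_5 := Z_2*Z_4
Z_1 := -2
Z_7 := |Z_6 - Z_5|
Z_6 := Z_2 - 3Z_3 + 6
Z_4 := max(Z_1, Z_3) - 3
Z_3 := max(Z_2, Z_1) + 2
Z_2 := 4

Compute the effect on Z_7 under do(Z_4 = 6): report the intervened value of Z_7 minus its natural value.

12

The intervention breaks the incoming arrows to Z_4: Z_4 := max(Z_1, Z_3) - 3 no longer applies, and Z_4 = 6.
Z_3 = max(Z_2, Z_1) + 2  [with Z_2=4, Z_1=-2]  = 6
Z_5 = Z_2*Z_4  [with Z_2=4, Z_4=6]  = 24
Z_6 = Z_2 - 3Z_3 + 6  [with Z_2=4, Z_3=6]  = -8
Z_7 = |Z_6 - Z_5|  [with Z_6=-8, Z_5=24]  = 32
Without intervention: Z_3 = max(Z_2, Z_1) + 2  [with Z_2=4, Z_1=-2]  = 6; Z_4 = max(Z_1, Z_3) - 3  [with Z_1=-2, Z_3=6]  = 3; Z_5 = Z_2*Z_4  [with Z_2=4, Z_4=3]  = 12; Z_6 = Z_2 - 3Z_3 + 6  [with Z_2=4, Z_3=6]  = -8; Z_7 = |Z_6 - Z_5|  [with Z_6=-8, Z_5=12]  = 20.
Change = 32 − 20 = 12.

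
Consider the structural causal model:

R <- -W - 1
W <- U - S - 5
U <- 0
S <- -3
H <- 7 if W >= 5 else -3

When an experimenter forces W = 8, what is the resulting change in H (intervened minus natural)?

10

do(W=8) replaces the equation W <- U - S - 5 with the constant W = 8.
H = 7 if W >= 5 else -3  [with W=8]  = 7
Without intervention: W = U - S - 5  [with U=0, S=-3]  = -2; H = 7 if W >= 5 else -3  [with W=-2]  = -3.
Change = 7 − (-3) = 10.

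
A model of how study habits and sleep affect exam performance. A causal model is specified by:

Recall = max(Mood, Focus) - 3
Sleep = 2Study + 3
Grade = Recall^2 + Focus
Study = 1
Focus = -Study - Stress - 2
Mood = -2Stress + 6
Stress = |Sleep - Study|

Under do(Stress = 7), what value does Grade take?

The intervention breaks the incoming arrows to Stress: Stress = |Sleep - Study| no longer applies, and Stress = 7.
Focus = -Study - Stress - 2  [with Study=1, Stress=7]  = -10
Mood = -2Stress + 6  [with Stress=7]  = -8
Recall = max(Mood, Focus) - 3  [with Mood=-8, Focus=-10]  = -11
Grade = Recall^2 + Focus  [with Recall=-11, Focus=-10]  = 111

111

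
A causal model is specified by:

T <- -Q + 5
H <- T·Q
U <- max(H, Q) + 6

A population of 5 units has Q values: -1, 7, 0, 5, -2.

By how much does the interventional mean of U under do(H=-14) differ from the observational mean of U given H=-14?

do(H=-14) breaks H's dependence on Q. With H=-14 fixed, U across the units is 5, 13, 6, 11, 4, mean 7.8.
Conditioning on H=-14 selects the 2 unit(s) with Q ∈ {7, -2}. Their U values: 13, 4. Mean = 8.5.
Difference = 7.8 − 8.5 = -0.7.

-0.7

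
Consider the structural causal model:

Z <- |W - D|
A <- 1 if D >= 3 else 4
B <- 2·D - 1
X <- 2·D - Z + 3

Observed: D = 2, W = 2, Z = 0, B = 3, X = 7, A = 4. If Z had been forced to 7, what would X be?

0

do(Z=7) replaces the equation Z <- |W - D| with the constant Z = 7.
X = 2·D - Z + 3  [with D=2, Z=7]  = 0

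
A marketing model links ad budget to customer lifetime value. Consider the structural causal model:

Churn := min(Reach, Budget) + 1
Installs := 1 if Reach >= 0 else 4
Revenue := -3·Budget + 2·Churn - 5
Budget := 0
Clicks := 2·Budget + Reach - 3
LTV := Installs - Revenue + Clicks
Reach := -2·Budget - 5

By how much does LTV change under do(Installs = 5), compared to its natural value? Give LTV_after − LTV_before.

1

The intervention breaks the incoming arrows to Installs: Installs := 1 if Reach >= 0 else 4 no longer applies, and Installs = 5.
Reach = -2·Budget - 5  [with Budget=0]  = -5
Clicks = 2·Budget + Reach - 3  [with Budget=0, Reach=-5]  = -8
Churn = min(Reach, Budget) + 1  [with Reach=-5, Budget=0]  = -4
Revenue = -3·Budget + 2·Churn - 5  [with Budget=0, Churn=-4]  = -13
LTV = Installs - Revenue + Clicks  [with Installs=5, Revenue=-13, Clicks=-8]  = 10
Without intervention: Reach = -2·Budget - 5  [with Budget=0]  = -5; Clicks = 2·Budget + Reach - 3  [with Budget=0, Reach=-5]  = -8; Installs = 1 if Reach >= 0 else 4  [with Reach=-5]  = 4; Churn = min(Reach, Budget) + 1  [with Reach=-5, Budget=0]  = -4; Revenue = -3·Budget + 2·Churn - 5  [with Budget=0, Churn=-4]  = -13; LTV = Installs - Revenue + Clicks  [with Installs=4, Revenue=-13, Clicks=-8]  = 9.
Change = 10 − 9 = 1.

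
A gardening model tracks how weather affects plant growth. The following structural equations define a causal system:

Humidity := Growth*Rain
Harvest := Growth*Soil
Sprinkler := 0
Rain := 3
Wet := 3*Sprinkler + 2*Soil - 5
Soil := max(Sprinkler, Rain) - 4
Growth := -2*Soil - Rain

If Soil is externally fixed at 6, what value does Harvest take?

-90

The intervention breaks the incoming arrows to Soil: Soil := max(Sprinkler, Rain) - 4 no longer applies, and Soil = 6.
Growth = -2*Soil - Rain  [with Soil=6, Rain=3]  = -15
Harvest = Growth*Soil  [with Growth=-15, Soil=6]  = -90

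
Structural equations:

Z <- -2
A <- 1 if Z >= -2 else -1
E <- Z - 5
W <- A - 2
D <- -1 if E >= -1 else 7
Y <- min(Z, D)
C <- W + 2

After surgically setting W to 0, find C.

2

The intervention breaks the incoming arrows to W: W <- A - 2 no longer applies, and W = 0.
C = W + 2  [with W=0]  = 2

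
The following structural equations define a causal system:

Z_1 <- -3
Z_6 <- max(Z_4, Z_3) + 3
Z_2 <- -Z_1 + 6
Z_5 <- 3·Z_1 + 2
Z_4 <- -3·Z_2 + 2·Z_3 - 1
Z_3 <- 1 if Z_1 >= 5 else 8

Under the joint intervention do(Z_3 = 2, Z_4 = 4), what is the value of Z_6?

7

Setting Z_3 = 2, Z_4 = 4 by intervention discards those variables' equations.
Z_6 = max(Z_4, Z_3) + 3  [with Z_4=4, Z_3=2]  = 7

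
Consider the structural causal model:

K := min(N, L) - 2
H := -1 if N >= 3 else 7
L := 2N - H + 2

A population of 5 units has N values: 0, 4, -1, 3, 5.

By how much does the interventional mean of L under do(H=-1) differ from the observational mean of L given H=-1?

do(H=-1) breaks H's dependence on N. With H=-1 fixed, L across the units is 3, 11, 1, 9, 13, mean 7.4.
Conditioning on H=-1 selects the 3 unit(s) with N ∈ {4, 3, 5}. Their L values: 11, 9, 13. Mean = 11.
Difference = 7.4 − 11 = -3.6.

-3.6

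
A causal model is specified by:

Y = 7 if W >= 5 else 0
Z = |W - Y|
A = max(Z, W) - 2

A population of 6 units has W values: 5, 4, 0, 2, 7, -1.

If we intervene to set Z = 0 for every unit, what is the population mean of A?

do(Z=0) breaks Z's dependence on W. With Z=0 fixed, A across the units is 3, 2, -2, 0, 5, -2, mean 1.

1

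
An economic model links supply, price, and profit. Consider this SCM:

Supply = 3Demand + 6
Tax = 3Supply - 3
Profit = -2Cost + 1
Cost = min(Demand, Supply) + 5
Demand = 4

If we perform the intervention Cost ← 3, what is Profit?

-5

do(Cost=3) replaces the equation Cost = min(Demand, Supply) + 5 with the constant Cost = 3.
Profit = -2Cost + 1  [with Cost=3]  = -5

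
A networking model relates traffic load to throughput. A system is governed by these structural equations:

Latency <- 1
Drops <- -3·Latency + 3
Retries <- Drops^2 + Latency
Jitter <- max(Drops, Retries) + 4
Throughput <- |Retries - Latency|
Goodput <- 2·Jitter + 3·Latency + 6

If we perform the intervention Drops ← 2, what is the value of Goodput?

27

Under do(Drops=2), the mechanism Drops <- -3·Latency + 3 is discarded; Drops is fixed at 2.
Retries = Drops^2 + Latency  [with Drops=2, Latency=1]  = 5
Jitter = max(Drops, Retries) + 4  [with Drops=2, Retries=5]  = 9
Goodput = 2·Jitter + 3·Latency + 6  [with Jitter=9, Latency=1]  = 27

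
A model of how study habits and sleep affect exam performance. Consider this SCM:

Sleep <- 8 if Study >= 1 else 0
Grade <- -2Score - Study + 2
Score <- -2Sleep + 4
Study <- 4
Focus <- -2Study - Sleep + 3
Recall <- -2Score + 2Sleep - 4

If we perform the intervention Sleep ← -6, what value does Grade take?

Under do(Sleep=-6), the mechanism Sleep <- 8 if Study >= 1 else 0 is discarded; Sleep is fixed at -6.
Score = -2Sleep + 4  [with Sleep=-6]  = 16
Grade = -2Score - Study + 2  [with Score=16, Study=4]  = -34

-34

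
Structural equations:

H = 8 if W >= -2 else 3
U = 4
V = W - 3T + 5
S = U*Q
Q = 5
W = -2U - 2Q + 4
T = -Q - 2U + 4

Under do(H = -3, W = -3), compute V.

29

Setting H = -3, W = -3 by intervention discards those variables' equations.
T = -Q - 2U + 4  [with Q=5, U=4]  = -9
V = W - 3T + 5  [with W=-3, T=-9]  = 29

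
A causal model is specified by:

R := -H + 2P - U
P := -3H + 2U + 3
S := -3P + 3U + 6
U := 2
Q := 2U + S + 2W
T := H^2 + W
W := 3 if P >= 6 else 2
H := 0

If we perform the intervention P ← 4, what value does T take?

The intervention breaks the incoming arrows to P: P := -3H + 2U + 3 no longer applies, and P = 4.
W = 3 if P >= 6 else 2  [with P=4]  = 2
T = H^2 + W  [with H=0, W=2]  = 2

2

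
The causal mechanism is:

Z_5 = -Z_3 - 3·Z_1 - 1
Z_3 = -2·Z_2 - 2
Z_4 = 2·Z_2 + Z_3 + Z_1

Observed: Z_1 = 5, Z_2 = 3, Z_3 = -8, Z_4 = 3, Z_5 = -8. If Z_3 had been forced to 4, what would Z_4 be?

15

The intervention breaks the incoming arrows to Z_3: Z_3 = -2·Z_2 - 2 no longer applies, and Z_3 = 4.
Z_4 = 2·Z_2 + Z_3 + Z_1  [with Z_2=3, Z_3=4, Z_1=5]  = 15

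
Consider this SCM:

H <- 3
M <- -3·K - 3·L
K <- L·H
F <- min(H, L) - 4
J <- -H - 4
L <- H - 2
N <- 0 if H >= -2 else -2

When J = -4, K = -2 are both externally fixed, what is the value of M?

3

Setting J = -4, K = -2 by intervention discards those variables' equations.
L = H - 2  [with H=3]  = 1
M = -3·K - 3·L  [with K=-2, L=1]  = 3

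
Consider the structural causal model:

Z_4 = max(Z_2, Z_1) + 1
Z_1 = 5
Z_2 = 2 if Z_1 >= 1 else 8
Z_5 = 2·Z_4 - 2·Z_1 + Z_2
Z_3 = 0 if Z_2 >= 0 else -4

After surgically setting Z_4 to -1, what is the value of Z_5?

Intervening sets Z_4 = -1 and removes its equation (Z_4 = max(Z_2, Z_1) + 1).
Z_2 = 2 if Z_1 >= 1 else 8  [with Z_1=5]  = 2
Z_5 = 2·Z_4 - 2·Z_1 + Z_2  [with Z_4=-1, Z_1=5, Z_2=2]  = -10

-10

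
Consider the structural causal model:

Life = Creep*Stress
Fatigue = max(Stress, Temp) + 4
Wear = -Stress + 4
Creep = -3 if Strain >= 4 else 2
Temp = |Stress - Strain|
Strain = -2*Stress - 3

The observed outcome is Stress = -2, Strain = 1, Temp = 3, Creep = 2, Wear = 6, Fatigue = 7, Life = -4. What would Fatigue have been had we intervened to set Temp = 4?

The intervention breaks the incoming arrows to Temp: Temp = |Stress - Strain| no longer applies, and Temp = 4.
Fatigue = max(Stress, Temp) + 4  [with Stress=-2, Temp=4]  = 8

8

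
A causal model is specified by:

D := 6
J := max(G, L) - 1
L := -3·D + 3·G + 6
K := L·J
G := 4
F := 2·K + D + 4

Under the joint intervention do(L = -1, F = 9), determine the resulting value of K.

The joint intervention fixes L = -1, F = 9, removing each variable's own equation.
J = max(G, L) - 1  [with G=4, L=-1]  = 3
K = L·J  [with L=-1, J=3]  = -3

-3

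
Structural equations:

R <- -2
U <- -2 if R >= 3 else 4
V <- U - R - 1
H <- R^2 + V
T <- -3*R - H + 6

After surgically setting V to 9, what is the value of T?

-1

do(V=9) replaces the equation V <- U - R - 1 with the constant V = 9.
H = R^2 + V  [with R=-2, V=9]  = 13
T = -3*R - H + 6  [with R=-2, H=13]  = -1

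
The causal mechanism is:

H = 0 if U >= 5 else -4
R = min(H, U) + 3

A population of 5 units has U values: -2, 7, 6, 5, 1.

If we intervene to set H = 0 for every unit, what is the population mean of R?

2.6

do(H=0) breaks H's dependence on U. With H=0 fixed, R across the units is 1, 3, 3, 3, 3, mean 2.6.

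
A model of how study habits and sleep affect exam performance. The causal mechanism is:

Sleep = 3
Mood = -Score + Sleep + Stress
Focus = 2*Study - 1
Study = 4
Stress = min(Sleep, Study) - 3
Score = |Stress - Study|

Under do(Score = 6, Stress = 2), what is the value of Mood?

The joint intervention fixes Score = 6, Stress = 2, removing each variable's own equation.
Mood = -Score + Sleep + Stress  [with Score=6, Sleep=3, Stress=2]  = -1

-1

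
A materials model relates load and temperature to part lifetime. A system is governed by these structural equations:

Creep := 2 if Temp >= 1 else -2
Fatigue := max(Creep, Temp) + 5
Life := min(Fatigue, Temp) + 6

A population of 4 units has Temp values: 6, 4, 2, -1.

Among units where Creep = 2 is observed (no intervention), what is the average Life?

Observing Creep=2 restricts to units where Creep's equation naturally yields 2: Temp ∈ {6, 4, 2}. In that subpopulation Life = 12, 10, 8, mean 10.

10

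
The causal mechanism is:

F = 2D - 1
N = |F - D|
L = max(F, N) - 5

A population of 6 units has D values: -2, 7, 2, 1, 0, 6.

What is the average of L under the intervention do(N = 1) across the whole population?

0

The intervention sets N=1 in all 6 units regardless of D. Recomputing L per unit gives -4, 8, -2, -4, -4, 6; average 0.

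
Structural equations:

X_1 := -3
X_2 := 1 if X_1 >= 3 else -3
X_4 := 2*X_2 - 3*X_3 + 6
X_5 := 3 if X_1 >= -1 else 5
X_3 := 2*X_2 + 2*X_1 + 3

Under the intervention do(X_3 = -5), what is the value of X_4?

The intervention breaks the incoming arrows to X_3: X_3 := 2*X_2 + 2*X_1 + 3 no longer applies, and X_3 = -5.
X_2 = 1 if X_1 >= 3 else -3  [with X_1=-3]  = -3
X_4 = 2*X_2 - 3*X_3 + 6  [with X_2=-3, X_3=-5]  = 15

15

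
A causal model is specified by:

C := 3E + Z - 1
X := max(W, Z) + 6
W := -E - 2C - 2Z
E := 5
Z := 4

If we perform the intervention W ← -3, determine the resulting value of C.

Under do(W=-3), the mechanism W := -E - 2C - 2Z is discarded; W is fixed at -3.
Since C is not a descendant of the intervened variable, it is unaffected.
C = 3E + Z - 1  [with E=5, Z=4]  = 18

18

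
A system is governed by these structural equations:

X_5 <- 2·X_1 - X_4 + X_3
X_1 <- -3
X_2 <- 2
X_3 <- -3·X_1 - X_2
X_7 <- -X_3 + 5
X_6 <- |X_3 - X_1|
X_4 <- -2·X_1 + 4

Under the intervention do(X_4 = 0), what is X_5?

Intervening sets X_4 = 0 and removes its equation (X_4 <- -2·X_1 + 4).
X_3 = -3·X_1 - X_2  [with X_1=-3, X_2=2]  = 7
X_5 = 2·X_1 - X_4 + X_3  [with X_1=-3, X_4=0, X_3=7]  = 1

1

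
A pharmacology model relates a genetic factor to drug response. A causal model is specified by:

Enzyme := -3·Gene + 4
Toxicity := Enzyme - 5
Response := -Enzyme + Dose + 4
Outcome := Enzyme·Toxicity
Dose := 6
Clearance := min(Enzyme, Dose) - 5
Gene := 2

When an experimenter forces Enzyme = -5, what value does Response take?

15

The intervention breaks the incoming arrows to Enzyme: Enzyme := -3·Gene + 4 no longer applies, and Enzyme = -5.
Response = -Enzyme + Dose + 4  [with Enzyme=-5, Dose=6]  = 15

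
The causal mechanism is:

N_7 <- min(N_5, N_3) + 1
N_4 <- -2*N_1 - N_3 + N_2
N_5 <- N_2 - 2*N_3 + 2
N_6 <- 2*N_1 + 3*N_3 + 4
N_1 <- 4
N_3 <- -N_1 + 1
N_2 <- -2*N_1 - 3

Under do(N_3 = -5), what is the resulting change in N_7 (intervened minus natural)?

The intervention breaks the incoming arrows to N_3: N_3 <- -N_1 + 1 no longer applies, and N_3 = -5.
N_2 = -2*N_1 - 3  [with N_1=4]  = -11
N_5 = N_2 - 2*N_3 + 2  [with N_2=-11, N_3=-5]  = 1
N_7 = min(N_5, N_3) + 1  [with N_5=1, N_3=-5]  = -4
Without intervention: N_2 = -2*N_1 - 3  [with N_1=4]  = -11; N_3 = -N_1 + 1  [with N_1=4]  = -3; N_5 = N_2 - 2*N_3 + 2  [with N_2=-11, N_3=-3]  = -3; N_7 = min(N_5, N_3) + 1  [with N_5=-3, N_3=-3]  = -2.
Change = -4 − (-2) = -2.

-2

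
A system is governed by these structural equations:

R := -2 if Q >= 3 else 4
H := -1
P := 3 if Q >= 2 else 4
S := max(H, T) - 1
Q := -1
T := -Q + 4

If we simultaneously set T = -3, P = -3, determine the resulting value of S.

Setting T = -3, P = -3 by intervention discards those variables' equations.
S = max(H, T) - 1  [with H=-1, T=-3]  = -2

-2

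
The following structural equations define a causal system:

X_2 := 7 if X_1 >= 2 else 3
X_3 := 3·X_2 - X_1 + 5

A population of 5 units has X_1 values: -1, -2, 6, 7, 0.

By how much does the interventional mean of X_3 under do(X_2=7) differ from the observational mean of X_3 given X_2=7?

do(X_2=7) breaks X_2's dependence on X_1. With X_2=7 fixed, X_3 across the units is 27, 28, 20, 19, 26, mean 24.
E[X_3|X_2=7] averages over only the 2 units with X_2=7 (X_1 = 6, 7): X_3 = 20, 19, mean 19.5.
Difference = 24 − 19.5 = 4.5.

4.5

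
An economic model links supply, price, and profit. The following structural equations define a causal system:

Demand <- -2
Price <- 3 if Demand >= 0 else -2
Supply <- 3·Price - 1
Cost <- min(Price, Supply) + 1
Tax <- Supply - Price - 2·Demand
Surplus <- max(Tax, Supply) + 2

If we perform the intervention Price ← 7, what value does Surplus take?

Under do(Price=7), the mechanism Price <- 3 if Demand >= 0 else -2 is discarded; Price is fixed at 7.
Supply = 3·Price - 1  [with Price=7]  = 20
Tax = Supply - Price - 2·Demand  [with Supply=20, Price=7, Demand=-2]  = 17
Surplus = max(Tax, Supply) + 2  [with Tax=17, Supply=20]  = 22

22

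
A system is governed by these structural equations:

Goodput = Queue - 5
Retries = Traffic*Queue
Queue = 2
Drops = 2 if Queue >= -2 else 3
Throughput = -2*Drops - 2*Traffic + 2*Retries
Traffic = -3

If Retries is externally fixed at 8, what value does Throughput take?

18

Intervening sets Retries = 8 and removes its equation (Retries = Traffic*Queue).
Drops = 2 if Queue >= -2 else 3  [with Queue=2]  = 2
Throughput = -2*Drops - 2*Traffic + 2*Retries  [with Drops=2, Traffic=-3, Retries=8]  = 18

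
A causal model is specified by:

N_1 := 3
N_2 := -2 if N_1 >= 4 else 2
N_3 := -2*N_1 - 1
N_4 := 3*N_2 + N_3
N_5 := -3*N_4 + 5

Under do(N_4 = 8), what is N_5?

-19

Intervening sets N_4 = 8 and removes its equation (N_4 := 3*N_2 + N_3).
N_5 = -3*N_4 + 5  [with N_4=8]  = -19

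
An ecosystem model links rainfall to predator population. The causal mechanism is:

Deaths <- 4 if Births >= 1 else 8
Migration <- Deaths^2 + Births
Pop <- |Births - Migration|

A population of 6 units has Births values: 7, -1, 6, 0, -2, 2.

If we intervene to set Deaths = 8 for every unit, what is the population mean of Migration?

do(Deaths=8) breaks Deaths's dependence on Births. With Deaths=8 fixed, Migration across the units is 71, 63, 70, 64, 62, 66, mean 66.

66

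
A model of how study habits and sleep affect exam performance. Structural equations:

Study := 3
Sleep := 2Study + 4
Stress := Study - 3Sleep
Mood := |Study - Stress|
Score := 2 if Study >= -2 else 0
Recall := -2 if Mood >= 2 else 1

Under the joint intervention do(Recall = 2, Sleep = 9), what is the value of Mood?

27

The joint intervention fixes Recall = 2, Sleep = 9, removing each variable's own equation.
Stress = Study - 3Sleep  [with Study=3, Sleep=9]  = -24
Mood = |Study - Stress|  [with Study=3, Stress=-24]  = 27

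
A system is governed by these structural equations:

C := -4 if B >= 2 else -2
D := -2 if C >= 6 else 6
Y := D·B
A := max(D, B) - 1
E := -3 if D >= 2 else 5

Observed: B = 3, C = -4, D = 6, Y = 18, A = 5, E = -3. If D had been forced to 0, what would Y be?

The intervention breaks the incoming arrows to D: D := -2 if C >= 6 else 6 no longer applies, and D = 0.
Y = D·B  [with D=0, B=3]  = 0

0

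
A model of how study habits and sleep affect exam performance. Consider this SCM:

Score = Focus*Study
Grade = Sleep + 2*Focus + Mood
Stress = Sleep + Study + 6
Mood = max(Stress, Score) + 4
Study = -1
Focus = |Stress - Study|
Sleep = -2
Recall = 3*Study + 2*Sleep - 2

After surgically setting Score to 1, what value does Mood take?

The intervention breaks the incoming arrows to Score: Score = Focus*Study no longer applies, and Score = 1.
Stress = Sleep + Study + 6  [with Sleep=-2, Study=-1]  = 3
Mood = max(Stress, Score) + 4  [with Stress=3, Score=1]  = 7

7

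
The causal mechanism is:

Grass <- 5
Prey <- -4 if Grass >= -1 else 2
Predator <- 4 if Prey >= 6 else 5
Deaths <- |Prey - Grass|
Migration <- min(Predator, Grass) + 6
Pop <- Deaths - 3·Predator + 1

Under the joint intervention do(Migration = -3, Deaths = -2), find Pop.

-16

Setting Migration = -3, Deaths = -2 by intervention discards those variables' equations.
Prey = -4 if Grass >= -1 else 2  [with Grass=5]  = -4
Predator = 4 if Prey >= 6 else 5  [with Prey=-4]  = 5
Pop = Deaths - 3·Predator + 1  [with Deaths=-2, Predator=5]  = -16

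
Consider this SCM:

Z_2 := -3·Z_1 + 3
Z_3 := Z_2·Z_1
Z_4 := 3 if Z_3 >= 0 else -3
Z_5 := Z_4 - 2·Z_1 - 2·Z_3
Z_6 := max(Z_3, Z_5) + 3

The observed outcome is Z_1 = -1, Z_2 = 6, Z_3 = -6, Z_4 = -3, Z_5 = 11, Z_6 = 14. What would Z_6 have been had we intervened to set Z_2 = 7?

Under do(Z_2=7), the mechanism Z_2 := -3·Z_1 + 3 is discarded; Z_2 is fixed at 7.
Z_3 = Z_2·Z_1  [with Z_2=7, Z_1=-1]  = -7
Z_4 = 3 if Z_3 >= 0 else -3  [with Z_3=-7]  = -3
Z_5 = Z_4 - 2·Z_1 - 2·Z_3  [with Z_4=-3, Z_1=-1, Z_3=-7]  = 13
Z_6 = max(Z_3, Z_5) + 3  [with Z_3=-7, Z_5=13]  = 16

16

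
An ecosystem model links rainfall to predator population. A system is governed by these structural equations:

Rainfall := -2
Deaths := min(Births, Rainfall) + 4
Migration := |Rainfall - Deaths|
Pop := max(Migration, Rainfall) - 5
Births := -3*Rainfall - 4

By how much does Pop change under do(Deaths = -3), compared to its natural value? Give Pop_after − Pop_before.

do(Deaths=-3) replaces the equation Deaths := min(Births, Rainfall) + 4 with the constant Deaths = -3.
Migration = |Rainfall - Deaths|  [with Rainfall=-2, Deaths=-3]  = 1
Pop = max(Migration, Rainfall) - 5  [with Migration=1, Rainfall=-2]  = -4
Without intervention: Births = -3*Rainfall - 4  [with Rainfall=-2]  = 2; Deaths = min(Births, Rainfall) + 4  [with Births=2, Rainfall=-2]  = 2; Migration = |Rainfall - Deaths|  [with Rainfall=-2, Deaths=2]  = 4; Pop = max(Migration, Rainfall) - 5  [with Migration=4, Rainfall=-2]  = -1.
Change = -4 − (-1) = -3.

-3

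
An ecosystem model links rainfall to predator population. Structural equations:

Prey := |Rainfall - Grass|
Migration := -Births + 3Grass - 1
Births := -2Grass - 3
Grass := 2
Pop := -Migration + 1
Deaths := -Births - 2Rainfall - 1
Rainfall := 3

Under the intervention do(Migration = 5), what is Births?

do(Migration=5) replaces the equation Migration := -Births + 3Grass - 1 with the constant Migration = 5.
No directed path runs from Migration to Births, so Births keeps its natural value.
Births = -2Grass - 3  [with Grass=2]  = -7

-7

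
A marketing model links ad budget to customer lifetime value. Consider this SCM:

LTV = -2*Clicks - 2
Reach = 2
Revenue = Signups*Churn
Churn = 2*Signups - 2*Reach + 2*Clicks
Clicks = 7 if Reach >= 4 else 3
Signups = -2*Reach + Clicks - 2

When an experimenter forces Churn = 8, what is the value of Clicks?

3

The intervention breaks the incoming arrows to Churn: Churn = 2*Signups - 2*Reach + 2*Clicks no longer applies, and Churn = 8.
Since Clicks is not a descendant of the intervened variable, it is unaffected.
Clicks = 7 if Reach >= 4 else 3  [with Reach=2]  = 3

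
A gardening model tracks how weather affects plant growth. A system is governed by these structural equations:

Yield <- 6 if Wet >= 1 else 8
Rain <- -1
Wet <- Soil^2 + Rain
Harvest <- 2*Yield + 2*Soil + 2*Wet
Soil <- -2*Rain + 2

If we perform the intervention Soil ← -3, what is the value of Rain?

Under do(Soil=-3), the mechanism Soil <- -2*Rain + 2 is discarded; Soil is fixed at -3.
Rain is not downstream of the intervention, so its value is determined by the original equations.

-1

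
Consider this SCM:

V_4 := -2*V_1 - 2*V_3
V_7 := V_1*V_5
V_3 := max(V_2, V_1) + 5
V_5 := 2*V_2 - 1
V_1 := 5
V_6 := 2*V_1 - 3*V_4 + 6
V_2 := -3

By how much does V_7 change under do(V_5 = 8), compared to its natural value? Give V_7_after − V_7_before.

75

Under do(V_5=8), the mechanism V_5 := 2*V_2 - 1 is discarded; V_5 is fixed at 8.
V_7 = V_1*V_5  [with V_1=5, V_5=8]  = 40
Without intervention: V_5 = 2*V_2 - 1  [with V_2=-3]  = -7; V_7 = V_1*V_5  [with V_1=5, V_5=-7]  = -35.
Change = 40 − (-35) = 75.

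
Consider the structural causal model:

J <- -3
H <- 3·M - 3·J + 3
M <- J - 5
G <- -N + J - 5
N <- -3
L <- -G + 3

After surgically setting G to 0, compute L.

3

The intervention breaks the incoming arrows to G: G <- -N + J - 5 no longer applies, and G = 0.
L = -G + 3  [with G=0]  = 3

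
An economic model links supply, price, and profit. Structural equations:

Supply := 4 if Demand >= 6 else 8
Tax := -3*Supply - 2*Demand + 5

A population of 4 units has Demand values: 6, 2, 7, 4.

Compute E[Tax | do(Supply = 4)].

-16.5

do(Supply=4) breaks Supply's dependence on Demand. With Supply=4 fixed, Tax across the units is -19, -11, -21, -15, mean -16.5.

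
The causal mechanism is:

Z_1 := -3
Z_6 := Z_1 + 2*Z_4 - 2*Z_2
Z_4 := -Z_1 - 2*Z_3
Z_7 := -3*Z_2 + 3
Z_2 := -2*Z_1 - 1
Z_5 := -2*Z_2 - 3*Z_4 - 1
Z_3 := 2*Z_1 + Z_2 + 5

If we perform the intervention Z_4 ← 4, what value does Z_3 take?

Under do(Z_4=4), the mechanism Z_4 := -Z_1 - 2*Z_3 is discarded; Z_4 is fixed at 4.
Since Z_3 is not a descendant of the intervened variable, it is unaffected.
Z_2 = -2*Z_1 - 1  [with Z_1=-3]  = 5
Z_3 = 2*Z_1 + Z_2 + 5  [with Z_1=-3, Z_2=5]  = 4

4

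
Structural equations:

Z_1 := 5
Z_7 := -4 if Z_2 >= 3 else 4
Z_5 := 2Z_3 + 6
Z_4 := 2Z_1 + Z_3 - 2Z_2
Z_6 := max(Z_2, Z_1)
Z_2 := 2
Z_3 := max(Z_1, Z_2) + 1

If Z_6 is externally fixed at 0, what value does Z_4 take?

do(Z_6=0) replaces the equation Z_6 := max(Z_2, Z_1) with the constant Z_6 = 0.
No directed path runs from Z_6 to Z_4, so Z_4 keeps its natural value.
Z_3 = max(Z_1, Z_2) + 1  [with Z_1=5, Z_2=2]  = 6
Z_4 = 2Z_1 + Z_3 - 2Z_2  [with Z_1=5, Z_3=6, Z_2=2]  = 12

12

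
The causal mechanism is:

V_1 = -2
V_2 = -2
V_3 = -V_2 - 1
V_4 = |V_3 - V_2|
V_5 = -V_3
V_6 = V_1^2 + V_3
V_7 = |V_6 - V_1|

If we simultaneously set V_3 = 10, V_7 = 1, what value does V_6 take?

14

Under do(V_3 = 10, V_7 = 1), each intervened variable's structural equation is replaced by its fixed value.
V_6 = V_1^2 + V_3  [with V_1=-2, V_3=10]  = 14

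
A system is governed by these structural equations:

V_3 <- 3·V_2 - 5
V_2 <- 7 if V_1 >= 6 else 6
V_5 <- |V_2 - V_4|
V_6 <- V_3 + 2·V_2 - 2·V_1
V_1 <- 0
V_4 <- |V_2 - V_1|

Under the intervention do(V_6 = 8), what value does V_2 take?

do(V_6=8) replaces the equation V_6 <- V_3 + 2·V_2 - 2·V_1 with the constant V_6 = 8.
V_2 is not downstream of the intervention, so its value is determined by the original equations.
V_2 = 7 if V_1 >= 6 else 6  [with V_1=0]  = 6

6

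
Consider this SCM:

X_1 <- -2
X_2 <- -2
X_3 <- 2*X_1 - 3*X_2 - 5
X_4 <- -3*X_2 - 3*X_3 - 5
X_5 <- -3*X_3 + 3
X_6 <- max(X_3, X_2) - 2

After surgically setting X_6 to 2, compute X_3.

-3

do(X_6=2) replaces the equation X_6 <- max(X_3, X_2) - 2 with the constant X_6 = 2.
X_3 is not downstream of the intervention, so its value is determined by the original equations.
X_3 = 2*X_1 - 3*X_2 - 5  [with X_1=-2, X_2=-2]  = -3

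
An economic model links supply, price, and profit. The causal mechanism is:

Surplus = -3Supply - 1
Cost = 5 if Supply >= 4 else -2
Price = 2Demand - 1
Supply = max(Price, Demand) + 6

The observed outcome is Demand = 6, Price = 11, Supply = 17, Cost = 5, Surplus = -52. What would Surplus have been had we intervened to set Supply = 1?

-4

do(Supply=1) replaces the equation Supply = max(Price, Demand) + 6 with the constant Supply = 1.
Surplus = -3Supply - 1  [with Supply=1]  = -4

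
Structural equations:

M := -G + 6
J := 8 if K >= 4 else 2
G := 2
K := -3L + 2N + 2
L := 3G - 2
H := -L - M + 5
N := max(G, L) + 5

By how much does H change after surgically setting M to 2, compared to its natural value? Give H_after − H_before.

2

Intervening sets M = 2 and removes its equation (M := -G + 6).
L = 3G - 2  [with G=2]  = 4
H = -L - M + 5  [with L=4, M=2]  = -1
Without intervention: L = 3G - 2  [with G=2]  = 4; M = -G + 6  [with G=2]  = 4; H = -L - M + 5  [with L=4, M=4]  = -3.
Change = -1 − (-3) = 2.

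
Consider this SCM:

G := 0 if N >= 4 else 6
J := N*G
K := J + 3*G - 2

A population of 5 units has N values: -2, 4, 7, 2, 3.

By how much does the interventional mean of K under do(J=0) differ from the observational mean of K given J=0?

The intervention sets J=0 in all 5 units regardless of N. Recomputing K per unit gives 16, -2, -2, 16, 16; average 8.8.
Conditioning on J=0 selects the 2 unit(s) with N ∈ {4, 7}. Their K values: -2, -2. Mean = -2.
Difference = 8.8 − (-2) = 10.8.

10.8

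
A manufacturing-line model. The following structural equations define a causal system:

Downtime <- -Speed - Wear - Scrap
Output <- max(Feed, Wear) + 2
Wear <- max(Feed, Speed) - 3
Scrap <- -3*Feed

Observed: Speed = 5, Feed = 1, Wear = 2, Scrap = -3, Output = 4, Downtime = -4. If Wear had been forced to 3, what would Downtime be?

-5

The intervention breaks the incoming arrows to Wear: Wear <- max(Feed, Speed) - 3 no longer applies, and Wear = 3.
Scrap = -3*Feed  [with Feed=1]  = -3
Downtime = -Speed - Wear - Scrap  [with Speed=5, Wear=3, Scrap=-3]  = -5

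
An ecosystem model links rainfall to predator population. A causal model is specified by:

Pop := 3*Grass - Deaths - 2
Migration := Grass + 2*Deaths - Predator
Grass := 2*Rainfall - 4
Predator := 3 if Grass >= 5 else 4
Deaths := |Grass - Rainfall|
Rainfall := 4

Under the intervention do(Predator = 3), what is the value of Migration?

do(Predator=3) replaces the equation Predator := 3 if Grass >= 5 else 4 with the constant Predator = 3.
Grass = 2*Rainfall - 4  [with Rainfall=4]  = 4
Deaths = |Grass - Rainfall|  [with Grass=4, Rainfall=4]  = 0
Migration = Grass + 2*Deaths - Predator  [with Grass=4, Deaths=0, Predator=3]  = 1

1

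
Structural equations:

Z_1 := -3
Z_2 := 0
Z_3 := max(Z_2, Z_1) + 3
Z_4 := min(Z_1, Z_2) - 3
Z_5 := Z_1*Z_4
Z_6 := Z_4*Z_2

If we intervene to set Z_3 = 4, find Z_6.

0

The intervention breaks the incoming arrows to Z_3: Z_3 := max(Z_2, Z_1) + 3 no longer applies, and Z_3 = 4.
No directed path runs from Z_3 to Z_6, so Z_6 keeps its natural value.
Z_4 = min(Z_1, Z_2) - 3  [with Z_1=-3, Z_2=0]  = -6
Z_6 = Z_4*Z_2  [with Z_4=-6, Z_2=0]  = 0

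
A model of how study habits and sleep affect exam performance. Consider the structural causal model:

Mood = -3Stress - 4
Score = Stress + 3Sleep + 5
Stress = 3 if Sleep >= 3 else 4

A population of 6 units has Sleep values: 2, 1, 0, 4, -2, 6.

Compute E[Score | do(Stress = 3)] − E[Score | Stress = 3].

Every unit gets Stress=3 under the intervention. Score values become 14, 11, 8, 20, 2, 26; E[Score|do(Stress=3)] = 13.5.
E[Score|Stress=3] averages over only the 2 units with Stress=3 (Sleep = 4, 6): Score = 20, 26, mean 23.
Difference = 13.5 − 23 = -9.5.

-9.5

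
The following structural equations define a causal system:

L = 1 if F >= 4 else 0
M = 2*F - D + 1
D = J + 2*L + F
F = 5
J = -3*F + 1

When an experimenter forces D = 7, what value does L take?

1

The intervention breaks the incoming arrows to D: D = J + 2*L + F no longer applies, and D = 7.
Since L is not a descendant of the intervened variable, it is unaffected.
L = 1 if F >= 4 else 0  [with F=5]  = 1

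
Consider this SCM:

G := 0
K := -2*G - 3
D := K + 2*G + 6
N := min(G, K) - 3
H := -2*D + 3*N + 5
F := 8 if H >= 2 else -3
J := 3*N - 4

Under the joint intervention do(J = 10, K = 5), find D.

Under do(J = 10, K = 5), each intervened variable's structural equation is replaced by its fixed value.
D = K + 2*G + 6  [with K=5, G=0]  = 11

11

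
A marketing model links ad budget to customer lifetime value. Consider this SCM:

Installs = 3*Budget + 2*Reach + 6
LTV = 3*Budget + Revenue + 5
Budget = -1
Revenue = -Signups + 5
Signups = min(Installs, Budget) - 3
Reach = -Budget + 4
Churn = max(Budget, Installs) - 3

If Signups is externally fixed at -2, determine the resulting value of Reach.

The intervention breaks the incoming arrows to Signups: Signups = min(Installs, Budget) - 3 no longer applies, and Signups = -2.
Since Reach is not a descendant of the intervened variable, it is unaffected.
Reach = -Budget + 4  [with Budget=-1]  = 5

5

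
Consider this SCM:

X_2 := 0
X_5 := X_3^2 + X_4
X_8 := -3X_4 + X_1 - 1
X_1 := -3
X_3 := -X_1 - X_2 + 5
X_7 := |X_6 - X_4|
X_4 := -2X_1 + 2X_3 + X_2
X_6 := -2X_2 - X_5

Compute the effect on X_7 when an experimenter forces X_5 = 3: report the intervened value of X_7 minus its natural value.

Under do(X_5=3), the mechanism X_5 := X_3^2 + X_4 is discarded; X_5 is fixed at 3.
X_3 = -X_1 - X_2 + 5  [with X_1=-3, X_2=0]  = 8
X_4 = -2X_1 + 2X_3 + X_2  [with X_1=-3, X_3=8, X_2=0]  = 22
X_6 = -2X_2 - X_5  [with X_2=0, X_5=3]  = -3
X_7 = |X_6 - X_4|  [with X_6=-3, X_4=22]  = 25
Without intervention: X_3 = -X_1 - X_2 + 5  [with X_1=-3, X_2=0]  = 8; X_4 = -2X_1 + 2X_3 + X_2  [with X_1=-3, X_3=8, X_2=0]  = 22; X_5 = X_3^2 + X_4  [with X_3=8, X_4=22]  = 86; X_6 = -2X_2 - X_5  [with X_2=0, X_5=86]  = -86; X_7 = |X_6 - X_4|  [with X_6=-86, X_4=22]  = 108.
Change = 25 − 108 = -83.

-83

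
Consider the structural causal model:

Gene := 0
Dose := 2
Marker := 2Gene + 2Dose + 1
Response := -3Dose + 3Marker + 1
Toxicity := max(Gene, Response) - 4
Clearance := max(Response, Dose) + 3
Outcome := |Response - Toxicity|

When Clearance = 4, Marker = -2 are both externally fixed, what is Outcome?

7

Under do(Clearance = 4, Marker = -2), each intervened variable's structural equation is replaced by its fixed value.
Response = -3Dose + 3Marker + 1  [with Dose=2, Marker=-2]  = -11
Toxicity = max(Gene, Response) - 4  [with Gene=0, Response=-11]  = -4
Outcome = |Response - Toxicity|  [with Response=-11, Toxicity=-4]  = 7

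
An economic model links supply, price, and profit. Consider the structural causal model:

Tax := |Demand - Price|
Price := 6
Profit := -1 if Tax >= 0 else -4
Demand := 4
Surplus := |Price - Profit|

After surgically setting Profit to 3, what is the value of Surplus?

Intervening sets Profit = 3 and removes its equation (Profit := -1 if Tax >= 0 else -4).
Surplus = |Price - Profit|  [with Price=6, Profit=3]  = 3

3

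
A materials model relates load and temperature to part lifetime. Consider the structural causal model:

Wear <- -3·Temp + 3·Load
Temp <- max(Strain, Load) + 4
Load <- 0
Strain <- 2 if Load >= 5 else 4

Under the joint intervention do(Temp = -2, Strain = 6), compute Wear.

The joint intervention fixes Temp = -2, Strain = 6, removing each variable's own equation.
Wear = -3·Temp + 3·Load  [with Temp=-2, Load=0]  = 6

6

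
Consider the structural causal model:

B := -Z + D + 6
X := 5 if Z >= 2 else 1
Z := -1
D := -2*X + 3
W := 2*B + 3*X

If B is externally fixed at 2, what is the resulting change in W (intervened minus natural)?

-12

Intervening sets B = 2 and removes its equation (B := -Z + D + 6).
X = 5 if Z >= 2 else 1  [with Z=-1]  = 1
W = 2*B + 3*X  [with B=2, X=1]  = 7
Without intervention: X = 5 if Z >= 2 else 1  [with Z=-1]  = 1; D = -2*X + 3  [with X=1]  = 1; B = -Z + D + 6  [with Z=-1, D=1]  = 8; W = 2*B + 3*X  [with B=8, X=1]  = 19.
Change = 7 − 19 = -12.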